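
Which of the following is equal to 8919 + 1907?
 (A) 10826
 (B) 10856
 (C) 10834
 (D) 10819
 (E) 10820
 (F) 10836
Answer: A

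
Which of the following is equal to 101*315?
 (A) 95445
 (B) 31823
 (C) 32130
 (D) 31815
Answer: D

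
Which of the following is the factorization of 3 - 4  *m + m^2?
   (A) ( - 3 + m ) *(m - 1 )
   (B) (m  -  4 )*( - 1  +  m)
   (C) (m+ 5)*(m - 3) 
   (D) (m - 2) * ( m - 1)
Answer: A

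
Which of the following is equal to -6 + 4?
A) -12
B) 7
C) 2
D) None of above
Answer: D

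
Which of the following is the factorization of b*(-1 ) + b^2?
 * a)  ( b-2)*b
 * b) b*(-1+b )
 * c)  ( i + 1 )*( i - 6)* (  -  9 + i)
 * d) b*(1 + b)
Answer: b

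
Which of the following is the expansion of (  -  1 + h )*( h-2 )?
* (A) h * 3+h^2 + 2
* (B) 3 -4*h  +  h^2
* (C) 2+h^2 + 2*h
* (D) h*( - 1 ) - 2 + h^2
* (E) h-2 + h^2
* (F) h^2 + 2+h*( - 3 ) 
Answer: F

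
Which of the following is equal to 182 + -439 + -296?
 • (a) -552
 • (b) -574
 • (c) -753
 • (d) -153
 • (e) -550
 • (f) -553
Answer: f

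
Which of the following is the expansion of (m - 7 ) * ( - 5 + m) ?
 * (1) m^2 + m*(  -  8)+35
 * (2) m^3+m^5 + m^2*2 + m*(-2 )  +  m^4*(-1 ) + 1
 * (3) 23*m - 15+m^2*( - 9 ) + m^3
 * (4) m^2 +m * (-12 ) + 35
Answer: 4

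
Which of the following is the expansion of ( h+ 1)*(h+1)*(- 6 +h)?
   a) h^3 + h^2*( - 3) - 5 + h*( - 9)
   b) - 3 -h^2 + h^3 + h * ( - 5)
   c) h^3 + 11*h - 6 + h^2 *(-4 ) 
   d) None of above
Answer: d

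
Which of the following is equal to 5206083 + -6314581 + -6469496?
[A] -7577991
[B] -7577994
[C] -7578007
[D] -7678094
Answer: B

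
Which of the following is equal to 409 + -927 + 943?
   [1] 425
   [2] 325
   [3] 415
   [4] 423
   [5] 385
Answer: 1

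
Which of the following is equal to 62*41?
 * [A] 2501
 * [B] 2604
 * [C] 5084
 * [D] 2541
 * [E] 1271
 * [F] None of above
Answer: F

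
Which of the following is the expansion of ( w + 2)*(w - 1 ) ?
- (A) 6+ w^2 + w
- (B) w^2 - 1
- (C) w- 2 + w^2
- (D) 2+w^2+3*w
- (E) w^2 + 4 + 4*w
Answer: C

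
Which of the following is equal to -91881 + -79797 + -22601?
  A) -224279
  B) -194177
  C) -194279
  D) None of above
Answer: C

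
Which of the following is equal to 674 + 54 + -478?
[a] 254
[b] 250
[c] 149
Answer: b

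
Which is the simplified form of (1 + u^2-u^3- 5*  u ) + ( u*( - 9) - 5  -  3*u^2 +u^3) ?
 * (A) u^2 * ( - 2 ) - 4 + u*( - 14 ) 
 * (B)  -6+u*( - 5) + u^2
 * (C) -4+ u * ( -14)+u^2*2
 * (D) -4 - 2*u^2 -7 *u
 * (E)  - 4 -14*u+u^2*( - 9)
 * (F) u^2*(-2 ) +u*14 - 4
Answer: A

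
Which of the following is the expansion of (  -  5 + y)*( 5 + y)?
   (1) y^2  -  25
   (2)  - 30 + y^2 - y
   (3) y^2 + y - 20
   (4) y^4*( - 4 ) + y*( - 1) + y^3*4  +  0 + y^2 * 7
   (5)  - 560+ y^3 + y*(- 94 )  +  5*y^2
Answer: 1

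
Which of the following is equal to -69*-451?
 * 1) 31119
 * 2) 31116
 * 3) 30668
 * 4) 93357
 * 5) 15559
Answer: 1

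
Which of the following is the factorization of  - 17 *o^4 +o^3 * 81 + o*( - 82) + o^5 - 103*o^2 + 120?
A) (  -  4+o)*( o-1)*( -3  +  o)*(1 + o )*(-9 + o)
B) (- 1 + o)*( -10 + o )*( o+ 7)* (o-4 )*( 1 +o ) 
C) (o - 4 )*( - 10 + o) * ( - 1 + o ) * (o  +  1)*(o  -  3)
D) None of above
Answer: C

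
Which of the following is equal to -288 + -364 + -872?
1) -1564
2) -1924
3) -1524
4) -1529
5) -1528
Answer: 3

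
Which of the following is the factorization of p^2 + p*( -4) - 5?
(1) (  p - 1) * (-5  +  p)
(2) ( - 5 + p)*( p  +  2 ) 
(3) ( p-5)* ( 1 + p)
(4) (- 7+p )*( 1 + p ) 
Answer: 3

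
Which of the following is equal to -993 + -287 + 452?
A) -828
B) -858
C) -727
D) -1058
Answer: A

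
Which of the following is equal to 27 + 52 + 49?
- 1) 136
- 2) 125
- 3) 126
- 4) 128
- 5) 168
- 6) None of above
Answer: 4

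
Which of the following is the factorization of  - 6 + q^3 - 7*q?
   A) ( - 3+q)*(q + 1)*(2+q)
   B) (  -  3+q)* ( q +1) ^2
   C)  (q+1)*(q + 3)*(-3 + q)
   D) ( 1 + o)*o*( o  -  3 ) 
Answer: A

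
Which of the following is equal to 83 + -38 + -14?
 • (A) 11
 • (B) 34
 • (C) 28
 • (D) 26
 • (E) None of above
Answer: E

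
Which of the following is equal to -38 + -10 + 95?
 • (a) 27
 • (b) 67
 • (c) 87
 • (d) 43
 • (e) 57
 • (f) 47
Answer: f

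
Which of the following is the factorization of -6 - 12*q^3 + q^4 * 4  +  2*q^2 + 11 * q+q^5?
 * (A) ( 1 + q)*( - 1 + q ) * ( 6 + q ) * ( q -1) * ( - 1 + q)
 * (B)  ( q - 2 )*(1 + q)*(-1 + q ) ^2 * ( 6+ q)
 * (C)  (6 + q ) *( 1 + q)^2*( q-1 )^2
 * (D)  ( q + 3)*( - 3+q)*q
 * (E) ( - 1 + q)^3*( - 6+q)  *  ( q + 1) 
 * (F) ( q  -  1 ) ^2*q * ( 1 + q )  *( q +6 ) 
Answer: A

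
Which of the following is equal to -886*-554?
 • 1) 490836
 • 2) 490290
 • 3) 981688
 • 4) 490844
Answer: 4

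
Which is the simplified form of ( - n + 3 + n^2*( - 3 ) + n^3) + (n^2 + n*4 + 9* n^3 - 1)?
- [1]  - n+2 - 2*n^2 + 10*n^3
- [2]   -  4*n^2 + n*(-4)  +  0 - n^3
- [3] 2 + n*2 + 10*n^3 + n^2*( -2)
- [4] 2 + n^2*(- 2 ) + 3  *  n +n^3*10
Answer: 4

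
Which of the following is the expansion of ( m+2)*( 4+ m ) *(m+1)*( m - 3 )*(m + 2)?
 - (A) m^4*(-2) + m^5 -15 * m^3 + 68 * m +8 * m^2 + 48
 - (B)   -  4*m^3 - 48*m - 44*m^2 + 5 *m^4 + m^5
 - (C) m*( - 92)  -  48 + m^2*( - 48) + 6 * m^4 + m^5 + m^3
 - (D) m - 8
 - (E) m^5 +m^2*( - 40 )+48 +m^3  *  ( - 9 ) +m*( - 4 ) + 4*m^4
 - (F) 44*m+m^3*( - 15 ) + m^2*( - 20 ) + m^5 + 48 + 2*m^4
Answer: C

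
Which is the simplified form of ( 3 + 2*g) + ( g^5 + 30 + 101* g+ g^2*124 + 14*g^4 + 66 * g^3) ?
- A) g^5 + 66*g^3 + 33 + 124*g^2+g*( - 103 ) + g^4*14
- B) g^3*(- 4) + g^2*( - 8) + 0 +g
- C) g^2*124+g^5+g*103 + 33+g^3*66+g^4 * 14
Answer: C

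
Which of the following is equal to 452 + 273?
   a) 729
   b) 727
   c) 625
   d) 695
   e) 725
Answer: e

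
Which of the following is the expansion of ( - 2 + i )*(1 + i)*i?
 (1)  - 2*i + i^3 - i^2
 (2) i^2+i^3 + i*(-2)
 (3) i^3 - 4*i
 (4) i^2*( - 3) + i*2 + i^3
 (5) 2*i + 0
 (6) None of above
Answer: 1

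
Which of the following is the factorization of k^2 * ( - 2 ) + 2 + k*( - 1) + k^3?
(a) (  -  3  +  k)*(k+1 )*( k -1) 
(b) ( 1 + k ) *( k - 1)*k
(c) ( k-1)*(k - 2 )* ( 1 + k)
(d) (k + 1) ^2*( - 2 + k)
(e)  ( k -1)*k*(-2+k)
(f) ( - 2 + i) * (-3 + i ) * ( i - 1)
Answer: c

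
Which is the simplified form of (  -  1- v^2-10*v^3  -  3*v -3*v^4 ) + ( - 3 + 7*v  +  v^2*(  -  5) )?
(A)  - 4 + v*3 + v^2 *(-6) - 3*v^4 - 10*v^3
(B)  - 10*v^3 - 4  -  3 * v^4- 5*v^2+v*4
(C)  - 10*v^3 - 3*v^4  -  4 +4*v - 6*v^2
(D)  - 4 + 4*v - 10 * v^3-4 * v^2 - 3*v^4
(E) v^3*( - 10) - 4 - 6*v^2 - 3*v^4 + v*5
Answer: C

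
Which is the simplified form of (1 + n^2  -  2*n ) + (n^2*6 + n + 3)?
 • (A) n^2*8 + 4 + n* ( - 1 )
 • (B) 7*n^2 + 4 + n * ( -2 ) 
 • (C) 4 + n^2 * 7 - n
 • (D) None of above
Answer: C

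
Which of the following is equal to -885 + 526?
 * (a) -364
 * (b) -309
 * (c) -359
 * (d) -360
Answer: c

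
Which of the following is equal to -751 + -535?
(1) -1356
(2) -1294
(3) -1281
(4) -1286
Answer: 4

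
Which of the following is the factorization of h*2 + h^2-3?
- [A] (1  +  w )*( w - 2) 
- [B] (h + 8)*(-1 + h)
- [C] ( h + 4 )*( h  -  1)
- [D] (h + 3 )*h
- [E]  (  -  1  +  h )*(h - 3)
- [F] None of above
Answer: F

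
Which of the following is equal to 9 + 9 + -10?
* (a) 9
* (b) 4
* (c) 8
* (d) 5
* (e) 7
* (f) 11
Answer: c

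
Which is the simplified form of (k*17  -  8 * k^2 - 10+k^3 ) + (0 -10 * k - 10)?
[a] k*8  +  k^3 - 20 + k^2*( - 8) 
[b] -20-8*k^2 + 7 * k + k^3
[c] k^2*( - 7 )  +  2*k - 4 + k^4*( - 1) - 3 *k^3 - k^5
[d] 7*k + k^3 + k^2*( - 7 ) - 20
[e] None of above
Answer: b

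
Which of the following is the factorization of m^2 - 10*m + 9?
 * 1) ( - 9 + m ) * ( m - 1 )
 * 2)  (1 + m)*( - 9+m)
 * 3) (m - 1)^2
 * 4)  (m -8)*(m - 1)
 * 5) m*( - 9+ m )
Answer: 1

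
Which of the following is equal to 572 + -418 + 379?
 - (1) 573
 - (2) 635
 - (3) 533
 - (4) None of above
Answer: 3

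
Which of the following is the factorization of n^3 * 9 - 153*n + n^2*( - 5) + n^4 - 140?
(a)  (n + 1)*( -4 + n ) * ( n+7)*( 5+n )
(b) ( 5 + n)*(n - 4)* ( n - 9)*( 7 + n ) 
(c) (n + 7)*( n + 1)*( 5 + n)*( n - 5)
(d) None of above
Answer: a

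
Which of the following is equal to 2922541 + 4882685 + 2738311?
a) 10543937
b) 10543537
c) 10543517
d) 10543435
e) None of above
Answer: b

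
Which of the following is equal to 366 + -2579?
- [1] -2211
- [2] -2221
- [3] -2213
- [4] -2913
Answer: 3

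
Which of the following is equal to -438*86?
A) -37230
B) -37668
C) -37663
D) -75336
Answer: B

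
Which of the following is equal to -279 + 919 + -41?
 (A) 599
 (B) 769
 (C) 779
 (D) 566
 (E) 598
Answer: A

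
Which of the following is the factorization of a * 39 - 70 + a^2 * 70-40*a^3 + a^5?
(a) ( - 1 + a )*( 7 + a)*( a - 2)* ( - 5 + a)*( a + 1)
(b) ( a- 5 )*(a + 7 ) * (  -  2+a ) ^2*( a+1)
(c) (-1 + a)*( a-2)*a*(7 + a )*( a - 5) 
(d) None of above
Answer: a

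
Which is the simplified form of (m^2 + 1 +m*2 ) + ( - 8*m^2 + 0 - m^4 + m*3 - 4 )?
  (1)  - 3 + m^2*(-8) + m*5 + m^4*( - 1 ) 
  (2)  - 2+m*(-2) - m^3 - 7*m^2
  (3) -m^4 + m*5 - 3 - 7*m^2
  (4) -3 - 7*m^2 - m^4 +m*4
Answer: 3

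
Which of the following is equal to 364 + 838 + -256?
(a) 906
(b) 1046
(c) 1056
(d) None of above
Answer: d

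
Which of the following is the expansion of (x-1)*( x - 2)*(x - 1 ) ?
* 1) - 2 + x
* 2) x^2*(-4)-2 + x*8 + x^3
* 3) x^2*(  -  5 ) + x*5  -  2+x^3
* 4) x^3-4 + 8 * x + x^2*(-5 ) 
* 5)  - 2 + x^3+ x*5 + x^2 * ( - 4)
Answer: 5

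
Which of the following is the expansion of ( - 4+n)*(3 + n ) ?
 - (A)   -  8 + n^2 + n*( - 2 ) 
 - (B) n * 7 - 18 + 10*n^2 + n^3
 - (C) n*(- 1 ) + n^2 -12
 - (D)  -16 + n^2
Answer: C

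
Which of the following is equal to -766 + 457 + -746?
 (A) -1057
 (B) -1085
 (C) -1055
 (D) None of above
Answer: C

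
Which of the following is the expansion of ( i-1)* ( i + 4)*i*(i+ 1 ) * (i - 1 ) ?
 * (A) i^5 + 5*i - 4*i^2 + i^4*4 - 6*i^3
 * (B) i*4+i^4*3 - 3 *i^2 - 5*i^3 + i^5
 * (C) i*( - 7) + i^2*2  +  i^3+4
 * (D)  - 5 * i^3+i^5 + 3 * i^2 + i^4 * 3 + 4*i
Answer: B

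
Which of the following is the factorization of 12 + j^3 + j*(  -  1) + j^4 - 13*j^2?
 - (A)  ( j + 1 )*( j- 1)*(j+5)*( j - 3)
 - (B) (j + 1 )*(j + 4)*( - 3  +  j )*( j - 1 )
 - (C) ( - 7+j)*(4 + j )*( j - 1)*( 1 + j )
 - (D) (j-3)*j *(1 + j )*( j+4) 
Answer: B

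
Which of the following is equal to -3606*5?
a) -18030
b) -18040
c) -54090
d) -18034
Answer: a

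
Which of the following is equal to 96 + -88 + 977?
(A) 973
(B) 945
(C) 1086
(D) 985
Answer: D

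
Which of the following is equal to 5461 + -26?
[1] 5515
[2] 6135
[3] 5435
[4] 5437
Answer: 3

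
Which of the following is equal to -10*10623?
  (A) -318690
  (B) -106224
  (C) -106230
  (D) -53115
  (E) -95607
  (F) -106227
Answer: C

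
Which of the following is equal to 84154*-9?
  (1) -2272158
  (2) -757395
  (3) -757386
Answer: 3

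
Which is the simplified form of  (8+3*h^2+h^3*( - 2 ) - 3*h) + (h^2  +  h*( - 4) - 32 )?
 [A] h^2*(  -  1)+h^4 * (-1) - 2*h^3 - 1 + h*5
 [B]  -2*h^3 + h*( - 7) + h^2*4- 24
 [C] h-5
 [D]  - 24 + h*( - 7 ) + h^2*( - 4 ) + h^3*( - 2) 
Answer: B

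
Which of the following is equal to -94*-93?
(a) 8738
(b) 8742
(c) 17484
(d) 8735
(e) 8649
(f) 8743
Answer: b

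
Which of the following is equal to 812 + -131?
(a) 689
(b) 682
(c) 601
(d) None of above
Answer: d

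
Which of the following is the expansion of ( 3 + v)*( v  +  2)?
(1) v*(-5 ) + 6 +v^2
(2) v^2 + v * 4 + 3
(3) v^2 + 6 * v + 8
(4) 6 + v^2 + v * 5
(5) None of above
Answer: 4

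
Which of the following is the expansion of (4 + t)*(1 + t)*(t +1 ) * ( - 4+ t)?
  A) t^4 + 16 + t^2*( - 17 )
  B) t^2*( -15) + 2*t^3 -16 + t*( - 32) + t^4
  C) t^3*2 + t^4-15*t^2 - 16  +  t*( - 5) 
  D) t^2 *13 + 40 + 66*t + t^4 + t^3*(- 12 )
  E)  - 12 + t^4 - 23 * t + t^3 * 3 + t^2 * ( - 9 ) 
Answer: B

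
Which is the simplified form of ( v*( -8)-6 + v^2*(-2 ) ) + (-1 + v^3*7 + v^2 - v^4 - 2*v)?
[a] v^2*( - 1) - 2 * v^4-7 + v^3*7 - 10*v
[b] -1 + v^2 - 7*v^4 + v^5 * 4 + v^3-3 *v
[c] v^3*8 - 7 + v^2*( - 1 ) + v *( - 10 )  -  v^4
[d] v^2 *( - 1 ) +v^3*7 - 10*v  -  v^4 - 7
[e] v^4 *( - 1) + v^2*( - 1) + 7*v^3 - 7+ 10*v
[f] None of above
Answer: d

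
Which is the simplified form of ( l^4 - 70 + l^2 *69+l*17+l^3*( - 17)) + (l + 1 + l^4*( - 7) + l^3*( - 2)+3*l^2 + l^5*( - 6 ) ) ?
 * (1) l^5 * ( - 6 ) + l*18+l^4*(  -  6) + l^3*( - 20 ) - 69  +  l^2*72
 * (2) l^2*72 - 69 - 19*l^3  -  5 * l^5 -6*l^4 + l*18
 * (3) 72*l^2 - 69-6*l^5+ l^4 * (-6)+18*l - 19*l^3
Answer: 3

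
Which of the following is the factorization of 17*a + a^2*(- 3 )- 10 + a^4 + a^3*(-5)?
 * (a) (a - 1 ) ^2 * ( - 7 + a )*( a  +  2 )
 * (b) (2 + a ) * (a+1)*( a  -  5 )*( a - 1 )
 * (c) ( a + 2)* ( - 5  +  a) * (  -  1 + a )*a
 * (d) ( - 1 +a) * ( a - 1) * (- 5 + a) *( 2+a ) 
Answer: d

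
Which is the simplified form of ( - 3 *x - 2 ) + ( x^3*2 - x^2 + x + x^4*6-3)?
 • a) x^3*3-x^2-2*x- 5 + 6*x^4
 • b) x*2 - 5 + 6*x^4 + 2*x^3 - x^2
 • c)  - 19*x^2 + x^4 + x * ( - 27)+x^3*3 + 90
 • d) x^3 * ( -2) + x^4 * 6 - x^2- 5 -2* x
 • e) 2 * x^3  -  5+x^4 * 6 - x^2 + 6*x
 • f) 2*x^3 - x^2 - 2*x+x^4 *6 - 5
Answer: f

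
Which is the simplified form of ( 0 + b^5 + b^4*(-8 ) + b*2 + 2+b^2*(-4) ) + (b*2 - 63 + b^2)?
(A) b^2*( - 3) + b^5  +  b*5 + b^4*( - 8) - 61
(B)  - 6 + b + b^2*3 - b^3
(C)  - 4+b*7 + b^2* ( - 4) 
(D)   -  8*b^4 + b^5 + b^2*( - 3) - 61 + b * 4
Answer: D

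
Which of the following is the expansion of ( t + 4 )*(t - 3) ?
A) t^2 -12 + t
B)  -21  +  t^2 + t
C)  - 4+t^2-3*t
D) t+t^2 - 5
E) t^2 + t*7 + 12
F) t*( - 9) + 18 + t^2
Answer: A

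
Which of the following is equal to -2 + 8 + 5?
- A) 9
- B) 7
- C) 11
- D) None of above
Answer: C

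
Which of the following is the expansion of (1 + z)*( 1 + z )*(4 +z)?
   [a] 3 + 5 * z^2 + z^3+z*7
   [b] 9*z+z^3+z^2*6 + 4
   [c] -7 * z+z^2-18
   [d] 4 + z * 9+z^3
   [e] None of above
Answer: b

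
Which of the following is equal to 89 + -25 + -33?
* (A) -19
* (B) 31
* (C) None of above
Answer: B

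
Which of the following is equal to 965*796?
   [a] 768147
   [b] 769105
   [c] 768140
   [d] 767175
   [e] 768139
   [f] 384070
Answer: c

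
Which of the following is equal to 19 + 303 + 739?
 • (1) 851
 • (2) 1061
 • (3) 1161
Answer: 2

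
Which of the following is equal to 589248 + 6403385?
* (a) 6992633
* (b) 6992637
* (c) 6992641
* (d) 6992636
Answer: a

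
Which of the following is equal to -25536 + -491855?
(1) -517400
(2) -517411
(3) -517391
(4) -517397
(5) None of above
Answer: 3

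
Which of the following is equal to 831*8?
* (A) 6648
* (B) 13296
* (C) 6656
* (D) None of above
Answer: A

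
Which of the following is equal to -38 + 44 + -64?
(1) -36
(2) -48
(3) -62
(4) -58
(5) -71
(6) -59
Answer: 4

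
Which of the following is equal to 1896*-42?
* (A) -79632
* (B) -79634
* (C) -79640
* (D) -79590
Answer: A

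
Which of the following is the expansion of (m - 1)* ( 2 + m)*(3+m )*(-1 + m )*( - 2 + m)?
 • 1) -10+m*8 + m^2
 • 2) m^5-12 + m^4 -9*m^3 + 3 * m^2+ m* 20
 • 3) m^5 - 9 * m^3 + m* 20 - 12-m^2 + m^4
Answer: 3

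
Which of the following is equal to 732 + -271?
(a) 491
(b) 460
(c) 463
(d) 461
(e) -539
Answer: d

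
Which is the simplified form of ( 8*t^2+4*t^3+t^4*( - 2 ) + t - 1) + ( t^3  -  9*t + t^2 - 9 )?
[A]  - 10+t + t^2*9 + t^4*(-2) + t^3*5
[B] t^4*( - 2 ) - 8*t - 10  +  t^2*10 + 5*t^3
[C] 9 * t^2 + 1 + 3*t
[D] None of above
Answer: D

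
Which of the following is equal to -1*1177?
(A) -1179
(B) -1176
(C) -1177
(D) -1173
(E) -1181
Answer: C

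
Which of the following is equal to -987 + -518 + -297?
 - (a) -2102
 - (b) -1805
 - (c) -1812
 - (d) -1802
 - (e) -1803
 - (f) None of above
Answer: d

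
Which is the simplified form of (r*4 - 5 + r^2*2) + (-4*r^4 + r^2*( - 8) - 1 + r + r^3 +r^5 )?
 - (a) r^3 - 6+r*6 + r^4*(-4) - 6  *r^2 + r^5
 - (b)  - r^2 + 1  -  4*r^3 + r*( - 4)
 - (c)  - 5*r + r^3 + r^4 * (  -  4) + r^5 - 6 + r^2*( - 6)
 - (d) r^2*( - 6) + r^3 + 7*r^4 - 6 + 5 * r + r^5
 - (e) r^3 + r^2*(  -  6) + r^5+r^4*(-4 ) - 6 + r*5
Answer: e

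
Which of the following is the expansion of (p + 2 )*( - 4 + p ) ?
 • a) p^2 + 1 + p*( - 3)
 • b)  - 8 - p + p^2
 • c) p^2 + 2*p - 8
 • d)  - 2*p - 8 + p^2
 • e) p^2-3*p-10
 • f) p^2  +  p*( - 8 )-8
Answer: d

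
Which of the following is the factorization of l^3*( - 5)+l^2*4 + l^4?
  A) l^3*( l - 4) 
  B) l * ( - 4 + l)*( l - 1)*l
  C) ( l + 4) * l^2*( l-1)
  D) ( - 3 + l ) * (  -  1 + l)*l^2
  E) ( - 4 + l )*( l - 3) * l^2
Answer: B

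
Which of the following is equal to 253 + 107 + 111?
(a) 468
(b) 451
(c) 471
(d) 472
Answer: c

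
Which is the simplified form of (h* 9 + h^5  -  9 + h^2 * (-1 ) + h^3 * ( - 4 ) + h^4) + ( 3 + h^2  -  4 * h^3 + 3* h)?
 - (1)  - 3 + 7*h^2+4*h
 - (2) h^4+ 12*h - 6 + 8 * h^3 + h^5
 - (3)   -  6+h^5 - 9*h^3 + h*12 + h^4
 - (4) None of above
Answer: 4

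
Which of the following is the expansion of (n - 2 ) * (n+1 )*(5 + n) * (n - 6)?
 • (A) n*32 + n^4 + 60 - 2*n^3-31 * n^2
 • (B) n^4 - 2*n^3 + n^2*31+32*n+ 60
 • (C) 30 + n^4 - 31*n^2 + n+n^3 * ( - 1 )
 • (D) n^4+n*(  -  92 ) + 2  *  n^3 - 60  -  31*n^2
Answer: A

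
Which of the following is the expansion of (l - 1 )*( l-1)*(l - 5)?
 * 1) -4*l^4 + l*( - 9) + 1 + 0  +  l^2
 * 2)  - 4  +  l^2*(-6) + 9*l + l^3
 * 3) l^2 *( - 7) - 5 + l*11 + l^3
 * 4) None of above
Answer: 3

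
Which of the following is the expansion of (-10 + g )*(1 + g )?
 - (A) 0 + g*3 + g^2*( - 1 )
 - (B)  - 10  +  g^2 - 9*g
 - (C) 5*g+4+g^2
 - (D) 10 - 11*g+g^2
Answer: B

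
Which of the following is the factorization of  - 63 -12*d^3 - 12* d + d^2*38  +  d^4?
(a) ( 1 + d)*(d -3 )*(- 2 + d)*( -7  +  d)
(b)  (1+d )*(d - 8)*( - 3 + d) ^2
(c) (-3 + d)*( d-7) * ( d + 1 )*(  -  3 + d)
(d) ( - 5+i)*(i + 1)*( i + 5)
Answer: c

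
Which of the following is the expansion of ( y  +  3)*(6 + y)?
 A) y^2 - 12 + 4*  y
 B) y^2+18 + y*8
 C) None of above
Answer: C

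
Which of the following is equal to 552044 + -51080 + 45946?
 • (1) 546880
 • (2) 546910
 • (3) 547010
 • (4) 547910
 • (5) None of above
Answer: 2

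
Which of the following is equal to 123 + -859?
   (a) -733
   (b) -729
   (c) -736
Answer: c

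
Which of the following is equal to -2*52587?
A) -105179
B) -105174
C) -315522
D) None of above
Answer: B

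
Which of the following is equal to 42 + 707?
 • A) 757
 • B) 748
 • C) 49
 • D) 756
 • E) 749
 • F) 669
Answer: E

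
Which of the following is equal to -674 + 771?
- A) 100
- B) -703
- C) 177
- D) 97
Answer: D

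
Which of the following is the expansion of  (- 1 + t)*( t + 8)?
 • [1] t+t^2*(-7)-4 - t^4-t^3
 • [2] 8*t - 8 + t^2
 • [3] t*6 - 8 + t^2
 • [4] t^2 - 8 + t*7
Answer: 4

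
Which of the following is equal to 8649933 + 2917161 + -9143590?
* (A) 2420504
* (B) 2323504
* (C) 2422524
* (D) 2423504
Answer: D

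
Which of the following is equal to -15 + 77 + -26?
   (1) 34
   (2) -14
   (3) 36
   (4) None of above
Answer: 3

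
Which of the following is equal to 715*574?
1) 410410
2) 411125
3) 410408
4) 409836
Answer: 1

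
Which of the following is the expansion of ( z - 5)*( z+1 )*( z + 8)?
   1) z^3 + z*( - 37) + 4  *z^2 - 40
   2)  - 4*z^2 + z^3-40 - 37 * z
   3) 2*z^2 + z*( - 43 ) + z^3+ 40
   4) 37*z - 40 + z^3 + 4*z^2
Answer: 1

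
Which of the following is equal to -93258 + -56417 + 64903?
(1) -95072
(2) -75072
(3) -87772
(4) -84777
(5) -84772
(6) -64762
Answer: 5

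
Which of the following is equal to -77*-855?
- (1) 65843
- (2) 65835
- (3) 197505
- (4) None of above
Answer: 2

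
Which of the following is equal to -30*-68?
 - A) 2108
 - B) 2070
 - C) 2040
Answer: C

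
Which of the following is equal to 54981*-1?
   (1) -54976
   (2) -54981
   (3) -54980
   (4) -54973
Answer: 2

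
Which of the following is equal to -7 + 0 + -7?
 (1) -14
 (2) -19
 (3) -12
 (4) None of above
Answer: 1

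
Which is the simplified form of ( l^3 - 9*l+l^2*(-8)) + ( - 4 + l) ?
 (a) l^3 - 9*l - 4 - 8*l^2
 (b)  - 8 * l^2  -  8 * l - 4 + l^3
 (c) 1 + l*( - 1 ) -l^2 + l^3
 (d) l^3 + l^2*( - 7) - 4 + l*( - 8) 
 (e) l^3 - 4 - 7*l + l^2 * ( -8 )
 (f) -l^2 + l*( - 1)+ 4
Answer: b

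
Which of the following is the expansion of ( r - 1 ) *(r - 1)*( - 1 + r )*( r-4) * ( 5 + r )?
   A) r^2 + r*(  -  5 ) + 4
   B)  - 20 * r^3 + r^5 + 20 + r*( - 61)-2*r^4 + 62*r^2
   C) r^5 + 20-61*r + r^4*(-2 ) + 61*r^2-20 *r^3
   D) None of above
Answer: B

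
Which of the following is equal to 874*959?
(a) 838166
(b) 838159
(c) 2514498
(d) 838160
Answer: a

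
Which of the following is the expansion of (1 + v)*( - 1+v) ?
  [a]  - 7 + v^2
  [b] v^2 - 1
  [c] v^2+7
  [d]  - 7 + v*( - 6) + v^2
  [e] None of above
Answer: b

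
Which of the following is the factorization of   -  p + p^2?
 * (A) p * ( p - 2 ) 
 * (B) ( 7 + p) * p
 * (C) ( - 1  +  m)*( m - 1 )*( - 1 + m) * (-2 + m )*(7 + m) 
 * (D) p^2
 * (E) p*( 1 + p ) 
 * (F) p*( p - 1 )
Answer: F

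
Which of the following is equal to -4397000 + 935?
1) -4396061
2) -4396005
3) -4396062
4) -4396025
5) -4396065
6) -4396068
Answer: 5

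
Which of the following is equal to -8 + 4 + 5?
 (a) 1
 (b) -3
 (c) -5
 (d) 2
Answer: a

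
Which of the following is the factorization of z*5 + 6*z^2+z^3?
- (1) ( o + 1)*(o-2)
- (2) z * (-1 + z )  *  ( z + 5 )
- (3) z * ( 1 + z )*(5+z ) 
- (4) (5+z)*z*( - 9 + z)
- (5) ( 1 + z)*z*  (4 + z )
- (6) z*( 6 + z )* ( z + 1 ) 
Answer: 3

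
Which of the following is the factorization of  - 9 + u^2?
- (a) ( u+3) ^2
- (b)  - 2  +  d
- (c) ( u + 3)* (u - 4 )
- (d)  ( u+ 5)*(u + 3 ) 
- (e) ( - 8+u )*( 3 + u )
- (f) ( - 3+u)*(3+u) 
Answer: f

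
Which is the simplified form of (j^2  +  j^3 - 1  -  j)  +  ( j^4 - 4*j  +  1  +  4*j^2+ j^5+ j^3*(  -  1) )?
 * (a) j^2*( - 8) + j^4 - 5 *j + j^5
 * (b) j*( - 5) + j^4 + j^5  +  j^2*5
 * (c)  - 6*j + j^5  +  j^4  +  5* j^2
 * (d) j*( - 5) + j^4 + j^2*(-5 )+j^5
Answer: b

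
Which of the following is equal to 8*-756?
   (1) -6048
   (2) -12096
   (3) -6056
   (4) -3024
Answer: 1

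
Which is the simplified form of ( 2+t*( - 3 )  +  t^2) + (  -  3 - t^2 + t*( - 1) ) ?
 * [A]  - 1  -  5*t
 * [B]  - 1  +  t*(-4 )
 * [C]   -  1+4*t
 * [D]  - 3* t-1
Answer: B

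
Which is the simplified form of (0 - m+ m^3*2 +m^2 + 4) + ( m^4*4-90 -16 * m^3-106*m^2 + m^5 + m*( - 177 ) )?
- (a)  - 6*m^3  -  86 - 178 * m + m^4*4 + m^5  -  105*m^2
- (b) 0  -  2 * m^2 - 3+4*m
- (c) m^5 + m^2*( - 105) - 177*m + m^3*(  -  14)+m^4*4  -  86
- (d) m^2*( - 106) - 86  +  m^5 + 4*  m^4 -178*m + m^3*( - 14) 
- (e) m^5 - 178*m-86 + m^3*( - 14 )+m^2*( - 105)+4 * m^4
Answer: e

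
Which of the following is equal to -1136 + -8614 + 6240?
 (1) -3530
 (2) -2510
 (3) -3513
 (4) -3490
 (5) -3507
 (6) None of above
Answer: 6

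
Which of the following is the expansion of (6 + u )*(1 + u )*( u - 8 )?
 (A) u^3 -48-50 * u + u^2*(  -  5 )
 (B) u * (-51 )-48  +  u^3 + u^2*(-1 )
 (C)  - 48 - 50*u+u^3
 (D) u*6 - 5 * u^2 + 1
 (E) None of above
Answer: E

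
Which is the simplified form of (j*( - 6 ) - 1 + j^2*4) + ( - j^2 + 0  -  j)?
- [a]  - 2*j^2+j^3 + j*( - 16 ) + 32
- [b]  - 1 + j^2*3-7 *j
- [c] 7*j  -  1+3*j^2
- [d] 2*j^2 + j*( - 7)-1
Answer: b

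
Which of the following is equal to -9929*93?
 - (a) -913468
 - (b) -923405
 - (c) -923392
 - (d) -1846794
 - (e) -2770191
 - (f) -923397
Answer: f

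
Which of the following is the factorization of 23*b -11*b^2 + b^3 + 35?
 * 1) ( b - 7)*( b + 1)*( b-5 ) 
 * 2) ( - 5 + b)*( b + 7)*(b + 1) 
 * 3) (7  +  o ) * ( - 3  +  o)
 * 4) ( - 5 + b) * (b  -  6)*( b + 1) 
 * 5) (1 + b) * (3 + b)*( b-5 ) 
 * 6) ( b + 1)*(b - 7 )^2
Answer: 1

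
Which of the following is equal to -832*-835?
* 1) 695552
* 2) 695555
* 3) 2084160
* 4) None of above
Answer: 4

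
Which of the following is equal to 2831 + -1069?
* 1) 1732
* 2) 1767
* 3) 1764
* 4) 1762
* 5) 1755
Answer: 4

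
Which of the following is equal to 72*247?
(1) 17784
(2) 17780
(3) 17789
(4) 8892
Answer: 1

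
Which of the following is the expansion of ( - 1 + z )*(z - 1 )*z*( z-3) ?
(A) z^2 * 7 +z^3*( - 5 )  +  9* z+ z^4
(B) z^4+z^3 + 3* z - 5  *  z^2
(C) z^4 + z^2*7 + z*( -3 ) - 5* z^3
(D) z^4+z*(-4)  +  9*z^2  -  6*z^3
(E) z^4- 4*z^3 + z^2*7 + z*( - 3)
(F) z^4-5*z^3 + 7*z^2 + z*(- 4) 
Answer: C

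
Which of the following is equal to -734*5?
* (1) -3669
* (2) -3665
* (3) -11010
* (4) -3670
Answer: 4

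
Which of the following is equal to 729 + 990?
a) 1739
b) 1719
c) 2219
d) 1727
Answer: b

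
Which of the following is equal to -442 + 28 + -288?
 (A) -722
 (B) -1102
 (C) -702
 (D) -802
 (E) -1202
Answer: C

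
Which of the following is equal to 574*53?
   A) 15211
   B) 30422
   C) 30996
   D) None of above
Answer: B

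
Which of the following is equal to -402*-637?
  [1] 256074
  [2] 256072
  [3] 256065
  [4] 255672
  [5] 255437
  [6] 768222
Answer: 1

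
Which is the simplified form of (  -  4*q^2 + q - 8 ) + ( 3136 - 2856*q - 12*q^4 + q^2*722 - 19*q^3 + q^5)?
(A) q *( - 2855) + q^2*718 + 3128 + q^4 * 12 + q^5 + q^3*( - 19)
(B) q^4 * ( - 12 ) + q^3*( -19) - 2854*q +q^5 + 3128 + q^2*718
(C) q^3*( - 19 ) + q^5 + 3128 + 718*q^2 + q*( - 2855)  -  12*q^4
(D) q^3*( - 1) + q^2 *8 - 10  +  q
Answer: C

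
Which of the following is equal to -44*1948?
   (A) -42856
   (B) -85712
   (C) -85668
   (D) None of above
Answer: B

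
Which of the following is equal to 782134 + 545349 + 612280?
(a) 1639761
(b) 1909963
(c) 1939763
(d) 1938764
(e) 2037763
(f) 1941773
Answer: c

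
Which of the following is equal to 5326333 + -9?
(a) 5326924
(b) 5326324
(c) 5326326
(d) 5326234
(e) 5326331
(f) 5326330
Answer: b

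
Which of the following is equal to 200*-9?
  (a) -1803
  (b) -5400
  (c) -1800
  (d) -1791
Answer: c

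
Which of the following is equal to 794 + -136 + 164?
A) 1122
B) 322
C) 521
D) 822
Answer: D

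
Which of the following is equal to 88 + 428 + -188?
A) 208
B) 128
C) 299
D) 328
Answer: D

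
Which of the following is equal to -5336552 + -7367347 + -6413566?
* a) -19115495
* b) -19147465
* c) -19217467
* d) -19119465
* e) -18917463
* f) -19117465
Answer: f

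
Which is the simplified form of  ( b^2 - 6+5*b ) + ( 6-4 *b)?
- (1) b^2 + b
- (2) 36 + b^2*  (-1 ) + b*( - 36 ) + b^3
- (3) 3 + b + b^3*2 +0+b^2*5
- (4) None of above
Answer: 1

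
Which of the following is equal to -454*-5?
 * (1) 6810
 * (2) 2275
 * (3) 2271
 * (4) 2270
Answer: 4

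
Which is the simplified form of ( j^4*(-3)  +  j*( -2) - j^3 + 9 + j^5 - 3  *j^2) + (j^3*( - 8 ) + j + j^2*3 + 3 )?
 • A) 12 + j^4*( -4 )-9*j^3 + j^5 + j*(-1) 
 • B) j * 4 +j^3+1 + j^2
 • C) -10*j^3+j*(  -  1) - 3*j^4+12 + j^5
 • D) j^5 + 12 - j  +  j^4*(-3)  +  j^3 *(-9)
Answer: D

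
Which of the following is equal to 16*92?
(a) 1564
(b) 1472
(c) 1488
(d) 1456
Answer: b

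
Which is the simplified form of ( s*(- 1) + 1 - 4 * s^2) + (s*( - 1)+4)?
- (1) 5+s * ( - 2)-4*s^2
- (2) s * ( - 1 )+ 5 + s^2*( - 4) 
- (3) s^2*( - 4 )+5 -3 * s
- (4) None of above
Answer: 1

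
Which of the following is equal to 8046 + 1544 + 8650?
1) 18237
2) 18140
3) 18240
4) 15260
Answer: 3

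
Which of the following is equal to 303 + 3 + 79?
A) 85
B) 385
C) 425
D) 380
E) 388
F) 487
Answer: B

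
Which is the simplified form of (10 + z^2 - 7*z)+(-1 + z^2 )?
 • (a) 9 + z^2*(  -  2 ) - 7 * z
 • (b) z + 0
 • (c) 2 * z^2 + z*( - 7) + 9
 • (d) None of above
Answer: c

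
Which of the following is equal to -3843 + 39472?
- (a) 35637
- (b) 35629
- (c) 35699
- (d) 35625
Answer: b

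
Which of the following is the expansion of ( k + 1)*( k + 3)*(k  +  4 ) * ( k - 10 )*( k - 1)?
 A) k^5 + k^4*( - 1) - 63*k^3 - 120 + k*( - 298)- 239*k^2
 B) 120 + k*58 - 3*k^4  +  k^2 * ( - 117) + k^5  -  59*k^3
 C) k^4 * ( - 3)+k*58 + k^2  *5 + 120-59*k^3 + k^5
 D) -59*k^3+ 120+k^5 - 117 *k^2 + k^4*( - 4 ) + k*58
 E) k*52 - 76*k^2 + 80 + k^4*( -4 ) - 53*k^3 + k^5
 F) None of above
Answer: B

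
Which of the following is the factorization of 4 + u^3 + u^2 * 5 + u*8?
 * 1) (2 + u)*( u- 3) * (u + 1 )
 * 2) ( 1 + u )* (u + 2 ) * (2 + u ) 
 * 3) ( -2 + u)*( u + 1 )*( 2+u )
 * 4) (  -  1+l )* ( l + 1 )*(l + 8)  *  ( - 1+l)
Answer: 2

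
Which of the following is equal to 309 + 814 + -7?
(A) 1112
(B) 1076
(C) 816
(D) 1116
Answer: D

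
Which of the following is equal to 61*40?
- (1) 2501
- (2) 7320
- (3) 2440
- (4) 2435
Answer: 3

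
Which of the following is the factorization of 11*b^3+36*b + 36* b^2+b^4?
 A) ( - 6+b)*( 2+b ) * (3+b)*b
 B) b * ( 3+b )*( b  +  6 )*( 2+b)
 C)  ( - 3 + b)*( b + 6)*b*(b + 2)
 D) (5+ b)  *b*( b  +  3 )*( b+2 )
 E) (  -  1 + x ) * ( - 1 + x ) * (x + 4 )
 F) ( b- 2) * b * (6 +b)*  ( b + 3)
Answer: B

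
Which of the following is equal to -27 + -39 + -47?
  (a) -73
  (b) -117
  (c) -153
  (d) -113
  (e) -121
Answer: d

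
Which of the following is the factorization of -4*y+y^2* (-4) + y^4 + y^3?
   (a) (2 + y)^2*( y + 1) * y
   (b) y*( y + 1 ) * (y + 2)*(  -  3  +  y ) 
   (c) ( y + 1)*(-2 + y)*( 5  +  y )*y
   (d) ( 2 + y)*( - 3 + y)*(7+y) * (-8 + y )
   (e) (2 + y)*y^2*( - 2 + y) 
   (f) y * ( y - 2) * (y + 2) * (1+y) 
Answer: f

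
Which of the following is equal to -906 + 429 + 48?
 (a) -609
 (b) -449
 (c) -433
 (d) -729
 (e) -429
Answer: e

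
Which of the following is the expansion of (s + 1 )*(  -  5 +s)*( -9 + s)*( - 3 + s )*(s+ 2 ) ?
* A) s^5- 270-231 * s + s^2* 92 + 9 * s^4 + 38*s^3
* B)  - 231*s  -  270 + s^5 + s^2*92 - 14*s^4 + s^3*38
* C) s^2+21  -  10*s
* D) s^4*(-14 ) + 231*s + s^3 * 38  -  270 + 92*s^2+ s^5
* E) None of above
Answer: B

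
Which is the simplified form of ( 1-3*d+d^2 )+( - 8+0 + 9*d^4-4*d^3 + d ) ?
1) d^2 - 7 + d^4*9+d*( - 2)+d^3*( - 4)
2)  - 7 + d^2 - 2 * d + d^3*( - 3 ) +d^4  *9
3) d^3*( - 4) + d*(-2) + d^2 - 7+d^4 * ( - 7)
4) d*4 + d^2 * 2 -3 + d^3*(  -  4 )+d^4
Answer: 1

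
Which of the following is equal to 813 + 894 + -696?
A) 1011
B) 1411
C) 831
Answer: A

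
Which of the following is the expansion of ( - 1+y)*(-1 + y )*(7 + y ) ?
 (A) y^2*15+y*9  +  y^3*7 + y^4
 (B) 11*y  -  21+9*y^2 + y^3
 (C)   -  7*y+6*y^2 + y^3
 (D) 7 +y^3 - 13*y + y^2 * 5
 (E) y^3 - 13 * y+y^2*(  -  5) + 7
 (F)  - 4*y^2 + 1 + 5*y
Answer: D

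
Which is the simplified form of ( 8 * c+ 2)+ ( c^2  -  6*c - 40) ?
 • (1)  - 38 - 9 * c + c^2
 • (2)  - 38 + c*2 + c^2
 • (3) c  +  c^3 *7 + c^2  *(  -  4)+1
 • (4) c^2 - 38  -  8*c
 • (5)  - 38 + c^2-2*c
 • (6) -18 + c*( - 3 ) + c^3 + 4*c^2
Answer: 2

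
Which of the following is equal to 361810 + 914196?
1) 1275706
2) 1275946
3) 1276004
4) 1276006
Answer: 4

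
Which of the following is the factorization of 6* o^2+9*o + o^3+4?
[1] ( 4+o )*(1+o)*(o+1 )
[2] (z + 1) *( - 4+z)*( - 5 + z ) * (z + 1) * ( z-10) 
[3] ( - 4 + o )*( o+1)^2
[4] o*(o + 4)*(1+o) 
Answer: 1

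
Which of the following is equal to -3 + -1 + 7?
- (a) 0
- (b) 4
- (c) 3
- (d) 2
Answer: c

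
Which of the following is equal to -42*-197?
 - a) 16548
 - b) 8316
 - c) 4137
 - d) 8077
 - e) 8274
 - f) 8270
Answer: e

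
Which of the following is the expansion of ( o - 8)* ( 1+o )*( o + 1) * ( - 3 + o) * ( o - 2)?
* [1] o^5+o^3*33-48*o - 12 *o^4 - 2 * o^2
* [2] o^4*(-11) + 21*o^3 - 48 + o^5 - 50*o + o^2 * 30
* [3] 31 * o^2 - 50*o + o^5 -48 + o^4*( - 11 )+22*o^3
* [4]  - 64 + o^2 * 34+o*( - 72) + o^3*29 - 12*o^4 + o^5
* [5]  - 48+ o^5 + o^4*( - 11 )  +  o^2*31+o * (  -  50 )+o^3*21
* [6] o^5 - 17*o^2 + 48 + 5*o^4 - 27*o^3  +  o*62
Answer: 5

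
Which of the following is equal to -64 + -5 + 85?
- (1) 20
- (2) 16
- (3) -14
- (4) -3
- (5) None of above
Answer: 2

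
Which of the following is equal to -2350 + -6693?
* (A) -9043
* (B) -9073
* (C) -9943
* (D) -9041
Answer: A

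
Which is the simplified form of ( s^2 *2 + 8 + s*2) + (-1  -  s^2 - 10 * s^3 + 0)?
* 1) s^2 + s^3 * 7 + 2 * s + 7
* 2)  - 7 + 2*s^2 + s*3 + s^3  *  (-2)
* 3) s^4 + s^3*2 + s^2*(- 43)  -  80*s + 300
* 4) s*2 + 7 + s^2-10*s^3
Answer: 4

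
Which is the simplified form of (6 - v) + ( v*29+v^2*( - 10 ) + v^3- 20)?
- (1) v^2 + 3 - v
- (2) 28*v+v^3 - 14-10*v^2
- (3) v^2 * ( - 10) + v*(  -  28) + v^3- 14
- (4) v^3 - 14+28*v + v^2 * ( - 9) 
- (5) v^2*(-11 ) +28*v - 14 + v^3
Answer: 2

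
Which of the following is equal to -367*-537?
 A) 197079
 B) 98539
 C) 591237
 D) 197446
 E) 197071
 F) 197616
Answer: A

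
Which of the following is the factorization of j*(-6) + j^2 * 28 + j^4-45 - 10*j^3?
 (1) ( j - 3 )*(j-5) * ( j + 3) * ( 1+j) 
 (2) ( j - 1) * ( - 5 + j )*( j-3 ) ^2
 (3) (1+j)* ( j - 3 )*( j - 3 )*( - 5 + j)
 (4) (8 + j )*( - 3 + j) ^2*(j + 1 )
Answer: 3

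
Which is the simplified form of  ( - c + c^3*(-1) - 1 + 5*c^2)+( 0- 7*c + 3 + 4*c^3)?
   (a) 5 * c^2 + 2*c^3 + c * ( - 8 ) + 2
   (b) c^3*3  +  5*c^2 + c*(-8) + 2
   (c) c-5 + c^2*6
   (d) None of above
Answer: b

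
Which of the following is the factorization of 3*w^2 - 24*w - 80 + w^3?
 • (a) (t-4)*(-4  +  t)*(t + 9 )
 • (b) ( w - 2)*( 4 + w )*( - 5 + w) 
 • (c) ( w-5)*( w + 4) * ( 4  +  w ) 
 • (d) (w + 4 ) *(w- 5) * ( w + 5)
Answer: c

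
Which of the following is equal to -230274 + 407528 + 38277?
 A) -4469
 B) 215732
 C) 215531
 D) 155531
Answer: C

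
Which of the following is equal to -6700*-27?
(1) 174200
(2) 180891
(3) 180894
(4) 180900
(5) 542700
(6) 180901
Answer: 4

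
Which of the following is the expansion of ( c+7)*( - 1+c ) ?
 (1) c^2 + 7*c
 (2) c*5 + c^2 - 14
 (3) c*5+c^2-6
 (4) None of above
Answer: 4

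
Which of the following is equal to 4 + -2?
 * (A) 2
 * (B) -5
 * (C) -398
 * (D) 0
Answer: A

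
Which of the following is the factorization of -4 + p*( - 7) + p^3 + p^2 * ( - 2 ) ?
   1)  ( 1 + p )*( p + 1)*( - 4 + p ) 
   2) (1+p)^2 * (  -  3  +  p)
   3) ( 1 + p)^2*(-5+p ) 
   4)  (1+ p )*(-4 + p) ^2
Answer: 1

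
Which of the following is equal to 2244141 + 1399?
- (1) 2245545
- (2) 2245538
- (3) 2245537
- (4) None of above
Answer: 4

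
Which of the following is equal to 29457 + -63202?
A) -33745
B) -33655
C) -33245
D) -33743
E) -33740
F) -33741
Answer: A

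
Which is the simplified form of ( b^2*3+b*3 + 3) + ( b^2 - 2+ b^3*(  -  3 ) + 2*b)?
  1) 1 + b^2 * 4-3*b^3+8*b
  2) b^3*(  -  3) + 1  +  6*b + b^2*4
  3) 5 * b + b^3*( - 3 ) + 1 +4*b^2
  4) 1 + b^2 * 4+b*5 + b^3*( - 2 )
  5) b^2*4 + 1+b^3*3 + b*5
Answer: 3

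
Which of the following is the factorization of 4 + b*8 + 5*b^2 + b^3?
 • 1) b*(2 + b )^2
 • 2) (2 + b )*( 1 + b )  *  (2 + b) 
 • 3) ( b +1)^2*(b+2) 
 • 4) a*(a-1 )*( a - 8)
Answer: 2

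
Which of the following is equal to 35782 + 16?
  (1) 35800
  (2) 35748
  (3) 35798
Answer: 3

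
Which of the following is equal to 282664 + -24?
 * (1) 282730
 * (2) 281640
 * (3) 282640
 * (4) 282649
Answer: 3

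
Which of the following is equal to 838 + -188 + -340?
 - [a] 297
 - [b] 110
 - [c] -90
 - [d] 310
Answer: d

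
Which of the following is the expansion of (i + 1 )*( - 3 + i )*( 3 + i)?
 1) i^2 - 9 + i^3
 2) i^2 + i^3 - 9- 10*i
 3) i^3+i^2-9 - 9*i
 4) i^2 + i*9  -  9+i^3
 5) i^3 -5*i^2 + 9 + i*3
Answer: 3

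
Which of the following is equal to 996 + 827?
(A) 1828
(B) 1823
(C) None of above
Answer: B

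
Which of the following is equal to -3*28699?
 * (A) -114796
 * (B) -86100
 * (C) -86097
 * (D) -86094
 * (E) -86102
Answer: C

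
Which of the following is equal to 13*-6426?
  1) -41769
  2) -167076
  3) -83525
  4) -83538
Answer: 4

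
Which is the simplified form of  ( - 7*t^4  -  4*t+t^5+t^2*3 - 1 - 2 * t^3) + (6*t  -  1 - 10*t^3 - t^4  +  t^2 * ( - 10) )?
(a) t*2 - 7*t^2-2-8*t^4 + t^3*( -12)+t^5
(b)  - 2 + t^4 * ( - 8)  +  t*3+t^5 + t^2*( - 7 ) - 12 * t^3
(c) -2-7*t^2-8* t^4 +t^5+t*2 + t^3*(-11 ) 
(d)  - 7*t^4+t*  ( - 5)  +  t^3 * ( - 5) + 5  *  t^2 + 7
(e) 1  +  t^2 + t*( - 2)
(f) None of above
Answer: a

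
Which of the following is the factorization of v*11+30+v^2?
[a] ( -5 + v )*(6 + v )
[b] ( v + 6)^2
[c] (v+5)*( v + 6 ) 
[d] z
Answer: c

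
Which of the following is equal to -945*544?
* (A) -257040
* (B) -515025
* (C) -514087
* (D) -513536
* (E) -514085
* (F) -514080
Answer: F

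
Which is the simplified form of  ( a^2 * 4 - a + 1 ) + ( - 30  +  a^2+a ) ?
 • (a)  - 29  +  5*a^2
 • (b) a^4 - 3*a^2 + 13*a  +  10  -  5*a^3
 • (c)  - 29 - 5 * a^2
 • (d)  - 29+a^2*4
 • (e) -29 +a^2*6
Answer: a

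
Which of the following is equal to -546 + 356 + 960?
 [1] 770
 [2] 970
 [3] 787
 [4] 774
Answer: 1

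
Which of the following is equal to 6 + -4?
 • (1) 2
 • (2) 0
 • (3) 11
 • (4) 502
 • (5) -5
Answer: 1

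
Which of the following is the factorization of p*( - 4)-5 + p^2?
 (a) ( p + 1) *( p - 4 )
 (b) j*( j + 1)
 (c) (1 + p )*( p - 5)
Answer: c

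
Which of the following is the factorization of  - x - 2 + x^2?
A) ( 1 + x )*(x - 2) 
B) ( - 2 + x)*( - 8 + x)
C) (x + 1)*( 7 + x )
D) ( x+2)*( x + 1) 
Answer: A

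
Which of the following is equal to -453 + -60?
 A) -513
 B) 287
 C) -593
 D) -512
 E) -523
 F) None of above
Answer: A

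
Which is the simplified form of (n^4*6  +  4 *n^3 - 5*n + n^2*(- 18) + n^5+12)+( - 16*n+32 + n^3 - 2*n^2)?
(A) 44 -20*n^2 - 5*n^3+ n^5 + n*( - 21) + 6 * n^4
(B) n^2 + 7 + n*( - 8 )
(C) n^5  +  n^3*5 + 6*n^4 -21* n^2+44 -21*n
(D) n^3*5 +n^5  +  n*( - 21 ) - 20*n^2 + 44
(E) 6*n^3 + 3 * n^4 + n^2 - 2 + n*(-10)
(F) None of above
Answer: F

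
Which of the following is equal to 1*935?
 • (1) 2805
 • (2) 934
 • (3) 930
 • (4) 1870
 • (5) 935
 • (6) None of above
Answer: 5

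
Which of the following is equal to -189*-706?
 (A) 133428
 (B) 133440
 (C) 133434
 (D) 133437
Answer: C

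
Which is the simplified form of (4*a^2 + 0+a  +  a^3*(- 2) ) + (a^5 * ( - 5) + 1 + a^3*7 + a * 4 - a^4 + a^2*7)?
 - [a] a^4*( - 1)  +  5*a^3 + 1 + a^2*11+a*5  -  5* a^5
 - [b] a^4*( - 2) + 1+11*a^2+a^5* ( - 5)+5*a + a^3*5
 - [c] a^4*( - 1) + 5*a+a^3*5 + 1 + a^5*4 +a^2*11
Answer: a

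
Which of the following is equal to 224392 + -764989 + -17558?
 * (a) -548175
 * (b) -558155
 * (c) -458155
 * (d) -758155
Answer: b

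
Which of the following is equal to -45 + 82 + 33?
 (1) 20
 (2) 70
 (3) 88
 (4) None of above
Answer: 2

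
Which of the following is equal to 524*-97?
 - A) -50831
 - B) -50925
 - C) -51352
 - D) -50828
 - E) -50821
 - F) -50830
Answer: D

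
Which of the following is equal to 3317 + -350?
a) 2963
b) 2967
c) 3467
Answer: b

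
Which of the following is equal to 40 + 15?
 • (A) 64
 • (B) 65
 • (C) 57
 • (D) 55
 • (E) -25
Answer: D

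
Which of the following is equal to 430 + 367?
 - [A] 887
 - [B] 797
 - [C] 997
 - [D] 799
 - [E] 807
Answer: B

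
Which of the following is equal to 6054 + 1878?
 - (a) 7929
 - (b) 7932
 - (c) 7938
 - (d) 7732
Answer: b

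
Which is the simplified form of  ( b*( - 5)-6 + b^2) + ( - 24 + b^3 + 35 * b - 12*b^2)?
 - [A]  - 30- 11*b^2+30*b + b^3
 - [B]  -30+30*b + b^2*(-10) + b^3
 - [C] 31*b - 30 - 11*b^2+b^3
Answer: A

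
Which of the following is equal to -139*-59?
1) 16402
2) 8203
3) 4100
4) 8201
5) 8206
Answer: 4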